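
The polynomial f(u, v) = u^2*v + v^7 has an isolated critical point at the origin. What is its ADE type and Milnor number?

The Hessian of f at 0 is [[0, 0], [0, 0]] with rank 0, so corank 2. A Groebner basis of the Jacobian ideal J(f) in C{u,v} is {u^2/7 + v^6, u^3, u*v}; counting standard monomials gives mu = 8. Corank 2; j^3 = u^2*v has shape L^2 M (L != M), so D-series; mu = 8 gives D_8.

Type D_{8}, Milnor number mu = 8.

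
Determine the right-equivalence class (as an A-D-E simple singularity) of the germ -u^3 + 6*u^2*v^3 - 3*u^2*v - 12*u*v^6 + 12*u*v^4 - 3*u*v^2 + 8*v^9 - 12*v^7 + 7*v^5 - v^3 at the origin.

The Hessian of f at 0 has rank 0. Corank 2; j^3 = -(u + v)^3 is a perfect cube, so E-series; the 5-jet and mu = 8 give E_8.

E_{8}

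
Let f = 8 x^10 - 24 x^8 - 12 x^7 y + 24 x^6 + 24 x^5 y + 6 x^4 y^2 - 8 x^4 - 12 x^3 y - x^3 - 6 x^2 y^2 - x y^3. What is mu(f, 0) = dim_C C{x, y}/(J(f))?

7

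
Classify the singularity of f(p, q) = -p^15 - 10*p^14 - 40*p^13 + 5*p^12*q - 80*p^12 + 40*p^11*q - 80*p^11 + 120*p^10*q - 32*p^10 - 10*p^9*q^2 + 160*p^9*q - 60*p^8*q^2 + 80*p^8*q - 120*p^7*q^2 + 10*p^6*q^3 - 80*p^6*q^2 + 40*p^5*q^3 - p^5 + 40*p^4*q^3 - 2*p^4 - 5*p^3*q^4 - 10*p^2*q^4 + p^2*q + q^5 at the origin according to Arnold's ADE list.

The Hessian of f at 0 has rank 0. Corank 2; j^3 = p^2*q has shape L^2 M (L != M), so D-series; mu = 6 gives D_6.

D_6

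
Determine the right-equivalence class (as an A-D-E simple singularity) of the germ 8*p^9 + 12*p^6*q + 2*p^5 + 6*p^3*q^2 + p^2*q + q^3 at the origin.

The Hessian of f at 0 has rank 0. Corank 2; j^3 = q*(p^2 + q^2) splits into three distinct lines over C (the quadratic factor has nonzero discriminant), so D_4.

D_{4}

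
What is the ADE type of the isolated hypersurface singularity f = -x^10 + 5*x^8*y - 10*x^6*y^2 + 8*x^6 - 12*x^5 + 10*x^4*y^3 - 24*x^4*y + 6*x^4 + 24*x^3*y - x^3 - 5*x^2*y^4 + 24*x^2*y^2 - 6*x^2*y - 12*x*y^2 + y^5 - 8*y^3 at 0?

E8

The Hessian of f at 0 is [[0, 0], [0, 0]] with rank 0, so corank 2. A Groebner basis of the Jacobian ideal J(f) in C{x,y} is {x^2/128 + x*y^3 - x*y^2/8 + x*y/32 - y^3/4 + y^2/32, y^4, x^3 - 3*x^2/4 - 3*x*y + 8*y^3 - 3*y^2, x^2*y + x^2/8 + 2*x*y^2 + x*y/2 + y^2/2}; counting standard monomials gives mu = 8. Corank 2; j^3 = -(x + 2*y)^3 is a perfect cube, so E-series; the 5-jet and mu = 8 give E_8.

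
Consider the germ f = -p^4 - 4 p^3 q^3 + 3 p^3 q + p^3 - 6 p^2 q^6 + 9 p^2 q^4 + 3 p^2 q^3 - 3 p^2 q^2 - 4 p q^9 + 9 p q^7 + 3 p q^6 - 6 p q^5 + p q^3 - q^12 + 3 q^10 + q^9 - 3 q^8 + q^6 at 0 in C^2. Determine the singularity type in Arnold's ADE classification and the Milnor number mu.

Type E7, Milnor number mu = 7.

The Hessian of f at 0 is [[0, 0], [0, 0]] with rank 0, so corank 2. A Groebner basis of the Jacobian ideal J(f) in C{p,q} is {3*p^2 + q^4 + q^3, p^3, p^2*q - p^2 - q^3/3, -2*p^2 + p*q^2 - 2*q^3/3}; counting standard monomials gives mu = 7. Corank 2; j^3 = p^3 is a perfect cube, so E-series; the 4-jet and mu = 7 give E_7.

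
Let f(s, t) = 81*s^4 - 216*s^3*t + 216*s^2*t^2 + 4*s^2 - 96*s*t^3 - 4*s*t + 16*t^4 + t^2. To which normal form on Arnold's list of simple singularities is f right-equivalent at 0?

The Hessian of f at 0 is [[8, -4], [-4, 2]] with rank 1, so corank 1. A Groebner basis of the Jacobian ideal J(f) in C{s,t} is {t^3, s - t/2}; counting standard monomials gives mu = 3. Corank 1: A-series; mu = 3 gives A_3.

A3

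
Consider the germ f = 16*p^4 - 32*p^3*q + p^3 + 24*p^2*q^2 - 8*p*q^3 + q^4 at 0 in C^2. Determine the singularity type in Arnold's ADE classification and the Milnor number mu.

The Hessian of f at 0 has rank 0. Corank 2; j^3 = p^3 is a perfect cube, so E-series; the 4-jet and mu = 6 give E_6.

Type E_6, Milnor number mu = 6.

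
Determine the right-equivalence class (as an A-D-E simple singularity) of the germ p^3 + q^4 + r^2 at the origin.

E_{6}

The Hessian of f at 0 is [[0, 0, 0], [0, 0, 0], [0, 0, 2]] with rank 1, so corank 2. A Groebner basis of the Jacobian ideal J(f) in C{p,q,r} is {q^3, p^2, r}; counting standard monomials gives mu = 6. Corank 2; j^3 = p^3 is a perfect cube, so E-series; the 4-jet and mu = 6 give E_6.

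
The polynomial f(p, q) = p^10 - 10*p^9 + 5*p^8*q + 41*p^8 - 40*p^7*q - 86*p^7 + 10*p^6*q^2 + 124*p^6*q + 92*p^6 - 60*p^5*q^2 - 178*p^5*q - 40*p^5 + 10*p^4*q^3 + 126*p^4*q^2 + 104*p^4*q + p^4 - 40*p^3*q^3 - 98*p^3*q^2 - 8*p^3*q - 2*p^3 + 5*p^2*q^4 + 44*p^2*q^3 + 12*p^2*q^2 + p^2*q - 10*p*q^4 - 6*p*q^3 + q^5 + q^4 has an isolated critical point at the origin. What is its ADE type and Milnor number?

Type D5, Milnor number mu = 5.

The Hessian of f at 0 is [[0, 0], [0, 0]] with rank 0, so corank 2. A Groebner basis of the Jacobian ideal J(f) in C{p,q} is {p*q^2, p*q/9 + q^3, p^2 - 4*p*q/9}; counting standard monomials gives mu = 5. Corank 2; j^3 = -p^2*(2*p - q) has shape L^2 M (L != M), so D-series; mu = 5 gives D_5.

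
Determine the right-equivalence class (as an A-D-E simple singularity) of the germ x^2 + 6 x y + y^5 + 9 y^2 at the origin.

A_{4}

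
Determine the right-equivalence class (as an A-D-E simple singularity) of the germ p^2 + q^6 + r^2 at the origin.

A_5

The Hessian of f at 0 is [[2, 0, 0], [0, 0, 0], [0, 0, 2]] with rank 2, so corank 1. A Groebner basis of the Jacobian ideal J(f) in C{p,q,r} is {q^5, p, r}; counting standard monomials gives mu = 5. Corank 1: A-series; mu = 5 gives A_5.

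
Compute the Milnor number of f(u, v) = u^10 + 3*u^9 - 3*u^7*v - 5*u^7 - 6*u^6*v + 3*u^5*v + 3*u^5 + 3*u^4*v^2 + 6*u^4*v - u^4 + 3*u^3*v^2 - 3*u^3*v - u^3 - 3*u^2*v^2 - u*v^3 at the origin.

7

The Hessian of f at 0 is [[0, 0], [0, 0]] with rank 0, so corank 2. A Groebner basis of the Jacobian ideal J(f) in C{u,v} is {3*u^2 + v^4 + v^3, u^3, u^2*v - u^2 - v^3/3, 2*u^2 + u*v^2 + 2*v^3/3}; counting standard monomials gives mu = 7. Corank 2; j^3 = -u^3 is a perfect cube, so E-series; the 4-jet and mu = 7 give E_7.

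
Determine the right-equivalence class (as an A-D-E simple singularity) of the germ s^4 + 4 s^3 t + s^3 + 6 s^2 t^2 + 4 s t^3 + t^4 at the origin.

E6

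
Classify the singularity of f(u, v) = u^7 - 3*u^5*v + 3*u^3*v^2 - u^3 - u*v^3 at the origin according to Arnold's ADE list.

E7

The Hessian of f at 0 has rank 0. Corank 2; j^3 = -u^3 is a perfect cube, so E-series; the 4-jet and mu = 7 give E_7.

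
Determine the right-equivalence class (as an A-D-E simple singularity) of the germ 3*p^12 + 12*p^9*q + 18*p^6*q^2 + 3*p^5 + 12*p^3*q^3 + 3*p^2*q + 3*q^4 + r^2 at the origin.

D5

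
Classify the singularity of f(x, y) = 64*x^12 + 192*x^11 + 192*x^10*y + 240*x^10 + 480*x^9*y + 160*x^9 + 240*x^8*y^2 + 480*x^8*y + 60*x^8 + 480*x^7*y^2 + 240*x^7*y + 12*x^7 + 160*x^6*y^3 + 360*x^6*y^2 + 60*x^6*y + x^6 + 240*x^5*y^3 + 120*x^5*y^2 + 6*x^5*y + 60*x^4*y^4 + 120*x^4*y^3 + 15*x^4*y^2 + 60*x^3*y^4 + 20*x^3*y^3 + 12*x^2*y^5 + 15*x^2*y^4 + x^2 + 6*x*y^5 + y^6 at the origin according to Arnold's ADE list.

A_5

The Hessian of f at 0 is [[2, 0], [0, 0]] with rank 1, so corank 1. A Groebner basis of the Jacobian ideal J(f) in C{x,y} is {y^5, x}; counting standard monomials gives mu = 5. Corank 1: A-series; mu = 5 gives A_5.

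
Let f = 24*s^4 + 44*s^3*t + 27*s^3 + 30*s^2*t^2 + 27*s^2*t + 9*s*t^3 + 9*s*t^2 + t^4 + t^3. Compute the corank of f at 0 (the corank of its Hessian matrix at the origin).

2

Hessian at 0 has rank 0.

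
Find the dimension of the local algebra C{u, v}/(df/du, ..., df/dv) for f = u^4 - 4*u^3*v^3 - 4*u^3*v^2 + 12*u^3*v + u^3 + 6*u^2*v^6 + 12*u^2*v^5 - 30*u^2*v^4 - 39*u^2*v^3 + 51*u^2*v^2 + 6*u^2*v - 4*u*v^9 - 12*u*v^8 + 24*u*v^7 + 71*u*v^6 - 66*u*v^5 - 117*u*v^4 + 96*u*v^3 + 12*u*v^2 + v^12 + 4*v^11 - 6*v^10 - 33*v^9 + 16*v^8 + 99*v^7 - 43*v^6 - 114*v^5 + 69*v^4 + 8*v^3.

6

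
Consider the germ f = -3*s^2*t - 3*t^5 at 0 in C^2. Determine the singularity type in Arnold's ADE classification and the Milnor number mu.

Type D_{6}, Milnor number mu = 6.

The Hessian of f at 0 is [[0, 0], [0, 0]] with rank 0, so corank 2. A Groebner basis of the Jacobian ideal J(f) in C{s,t} is {s^2/5 + t^4, s^3, s*t}; counting standard monomials gives mu = 6. Corank 2; j^3 = -3*s^2*t has shape L^2 M (L != M), so D-series; mu = 6 gives D_6.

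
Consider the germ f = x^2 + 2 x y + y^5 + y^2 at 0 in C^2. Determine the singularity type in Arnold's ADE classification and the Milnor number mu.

The Hessian of f at 0 has rank 1. Corank 1: A-series; mu = 4 gives A_4.

Type A_{4}, Milnor number mu = 4.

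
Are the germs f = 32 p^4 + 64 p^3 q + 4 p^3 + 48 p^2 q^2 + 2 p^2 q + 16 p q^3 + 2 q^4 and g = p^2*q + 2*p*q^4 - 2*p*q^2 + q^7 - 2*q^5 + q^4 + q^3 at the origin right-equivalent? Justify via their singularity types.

Yes.

The Hessian of f at 0 has rank 0. Corank 2; j^3 = 2*p^2*(2*p + q) has shape L^2 M (L != M), so D-series; mu = 5 gives D_5. The Hessian of g at 0 has rank 0. Corank 2; j^3 = q*(p - q)^2 has shape L^2 M (L != M), so D-series; mu = 5 gives D_5. Both have type D_5, hence right-equivalent.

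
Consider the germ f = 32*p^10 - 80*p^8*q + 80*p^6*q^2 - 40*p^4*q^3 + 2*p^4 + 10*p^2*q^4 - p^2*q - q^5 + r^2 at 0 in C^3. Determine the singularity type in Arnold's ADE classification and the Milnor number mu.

The Hessian of f at 0 has rank 1. Corank 2; j^3 = -p^2*q has shape L^2 M (L != M), so D-series; mu = 6 gives D_6.

Type D_{6}, Milnor number mu = 6.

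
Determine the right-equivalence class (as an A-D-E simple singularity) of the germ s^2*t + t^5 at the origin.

D_{6}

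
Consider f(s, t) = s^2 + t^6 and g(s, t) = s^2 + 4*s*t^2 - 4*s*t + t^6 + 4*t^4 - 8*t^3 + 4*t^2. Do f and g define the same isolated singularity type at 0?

Yes.

The Hessian of f at 0 has rank 1. Corank 1: A-series; mu = 5 gives A_5. The Hessian of g at 0 has rank 1. Corank 1: A-series; mu = 5 gives A_5. Both have type A_5, hence right-equivalent.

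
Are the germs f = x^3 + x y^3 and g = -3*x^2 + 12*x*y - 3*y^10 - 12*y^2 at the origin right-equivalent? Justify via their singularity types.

No.

The Hessian of f at 0 is [[0, 0], [0, 0]] with rank 0, so corank 2. A Groebner basis of the Jacobian ideal J(f) in C{x,y} is {x^3, x*y^2, 3*x^2 + y^3}; counting standard monomials gives mu = 7. Corank 2; j^3 = x^3 is a perfect cube, so E-series; the 4-jet and mu = 7 give E_7. The Hessian of g at 0 is [[-6, 12], [12, -24]] with rank 1, so corank 1. A Groebner basis of the Jacobian ideal J(g) in C{x,y} is {y^9, x - 2*y}; counting standard monomials gives mu = 9. Corank 1: A-series; mu = 9 gives A_9. f is E_7 but g is A_9, hence not right-equivalent.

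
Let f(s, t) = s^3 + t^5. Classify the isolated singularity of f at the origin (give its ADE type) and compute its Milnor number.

Type E_{8}, Milnor number mu = 8.

The Hessian of f at 0 has rank 0. Corank 2; j^3 = s^3 is a perfect cube, so E-series; the 5-jet and mu = 8 give E_8.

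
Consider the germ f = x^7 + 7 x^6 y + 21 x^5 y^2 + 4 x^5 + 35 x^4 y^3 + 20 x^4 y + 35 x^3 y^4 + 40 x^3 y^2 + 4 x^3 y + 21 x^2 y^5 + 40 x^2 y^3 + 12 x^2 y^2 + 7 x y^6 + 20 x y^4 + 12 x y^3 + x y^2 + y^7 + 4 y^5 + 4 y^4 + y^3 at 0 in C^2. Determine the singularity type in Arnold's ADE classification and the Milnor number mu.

Type D_{8}, Milnor number mu = 8.

The Hessian of f at 0 is [[0, 0], [0, 0]] with rank 0, so corank 2. A Groebner basis of the Jacobian ideal J(f) in C{x,y} is {x*y^3, y^4, x^3 - 3*x*y^2 + x*y/2 - 11*y^3/16 - y^2, x^2*y + 2*x*y^2 + 9*y^3/16 + y^2/2}; counting standard monomials gives mu = 8. Corank 2; j^3 = y^2*(x + y) has shape L^2 M (L != M), so D-series; mu = 8 gives D_8.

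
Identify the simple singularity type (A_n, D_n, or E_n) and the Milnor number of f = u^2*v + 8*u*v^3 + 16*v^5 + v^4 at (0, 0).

Type D_5, Milnor number mu = 5.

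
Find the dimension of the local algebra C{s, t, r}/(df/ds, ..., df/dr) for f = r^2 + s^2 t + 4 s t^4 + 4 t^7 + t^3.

4

The Hessian of f at 0 has rank 1. Corank 2; j^3 = t*(s^2 + t^2) splits into three distinct lines over C (the quadratic factor has nonzero discriminant), so D_4.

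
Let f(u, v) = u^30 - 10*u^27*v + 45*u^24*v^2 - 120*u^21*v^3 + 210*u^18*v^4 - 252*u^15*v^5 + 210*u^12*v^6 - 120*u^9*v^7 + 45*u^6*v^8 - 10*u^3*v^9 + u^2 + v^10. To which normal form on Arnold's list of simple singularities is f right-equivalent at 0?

The Hessian of f at 0 is [[2, 0], [0, 0]] with rank 1, so corank 1. A Groebner basis of the Jacobian ideal J(f) in C{u,v} is {v^9, u}; counting standard monomials gives mu = 9. Corank 1: A-series; mu = 9 gives A_9.

A9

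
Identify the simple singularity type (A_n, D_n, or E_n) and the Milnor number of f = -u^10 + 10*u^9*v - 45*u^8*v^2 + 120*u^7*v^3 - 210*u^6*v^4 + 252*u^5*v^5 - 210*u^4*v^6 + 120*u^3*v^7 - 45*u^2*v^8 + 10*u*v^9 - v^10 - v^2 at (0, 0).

The Hessian of f at 0 has rank 1. Corank 1: A-series; mu = 9 gives A_9.

Type A_9, Milnor number mu = 9.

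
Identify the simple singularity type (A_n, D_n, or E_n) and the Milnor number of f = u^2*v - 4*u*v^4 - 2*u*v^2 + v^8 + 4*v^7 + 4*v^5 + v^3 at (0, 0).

The Hessian of f at 0 has rank 0. Corank 2; j^3 = v*(u - v)^2 has shape L^2 M (L != M), so D-series; mu = 9 gives D_9.

Type D_{9}, Milnor number mu = 9.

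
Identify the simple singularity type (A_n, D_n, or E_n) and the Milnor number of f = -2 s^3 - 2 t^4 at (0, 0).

The Hessian of f at 0 has rank 0. Corank 2; j^3 = -2*s^3 is a perfect cube, so E-series; the 4-jet and mu = 6 give E_6.

Type E_{6}, Milnor number mu = 6.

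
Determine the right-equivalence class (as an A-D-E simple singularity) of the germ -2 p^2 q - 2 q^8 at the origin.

The Hessian of f at 0 is [[0, 0], [0, 0]] with rank 0, so corank 2. A Groebner basis of the Jacobian ideal J(f) in C{p,q} is {p^2/8 + q^7, p^3, p*q}; counting standard monomials gives mu = 9. Corank 2; j^3 = -2*p^2*q has shape L^2 M (L != M), so D-series; mu = 9 gives D_9.

D9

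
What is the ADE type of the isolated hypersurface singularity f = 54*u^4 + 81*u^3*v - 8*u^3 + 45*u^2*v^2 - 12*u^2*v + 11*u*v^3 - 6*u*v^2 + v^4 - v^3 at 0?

E_7

The Hessian of f at 0 is [[0, 0], [0, 0]] with rank 0, so corank 2. A Groebner basis of the Jacobian ideal J(f) in C{u,v} is {256*u^2/3 + 256*u*v/3 + v^4 + 8*v^3/9 + 64*v^2/3, u^3 - 20*u^2/3 - 20*u*v/3 + v^3/18 - 5*v^2/3, u^2*v + 88*u^2/9 + 88*u*v/9 - 4*v^3/27 + 22*v^2/9, -32*u^2/3 + u*v^2 - 32*u*v/3 + 7*v^3/18 - 8*v^2/3}; counting standard monomials gives mu = 7. Corank 2; j^3 = -(2*u + v)^3 is a perfect cube, so E-series; the 4-jet and mu = 7 give E_7.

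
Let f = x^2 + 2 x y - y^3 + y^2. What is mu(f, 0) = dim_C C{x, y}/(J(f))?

The Hessian of f at 0 is [[2, 2], [2, 2]] with rank 1, so corank 1. A Groebner basis of the Jacobian ideal J(f) in C{x,y} is {y^2, x + y}; counting standard monomials gives mu = 2. Corank 1: A-series; mu = 2 gives A_2.

2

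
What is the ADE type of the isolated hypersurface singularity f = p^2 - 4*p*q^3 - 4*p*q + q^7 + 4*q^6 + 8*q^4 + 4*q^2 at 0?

A_6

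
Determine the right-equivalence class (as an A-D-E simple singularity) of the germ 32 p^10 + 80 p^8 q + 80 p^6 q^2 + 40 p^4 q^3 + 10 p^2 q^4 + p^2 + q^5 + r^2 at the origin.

The Hessian of f at 0 has rank 2. Corank 1: A-series; mu = 4 gives A_4.

A_4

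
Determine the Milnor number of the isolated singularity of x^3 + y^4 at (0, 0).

6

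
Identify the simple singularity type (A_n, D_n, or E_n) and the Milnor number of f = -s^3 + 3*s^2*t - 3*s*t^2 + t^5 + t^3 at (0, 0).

Type E8, Milnor number mu = 8.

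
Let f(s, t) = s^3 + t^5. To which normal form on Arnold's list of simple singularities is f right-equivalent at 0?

The Hessian of f at 0 has rank 0. Corank 2; j^3 = s^3 is a perfect cube, so E-series; the 5-jet and mu = 8 give E_8.

E8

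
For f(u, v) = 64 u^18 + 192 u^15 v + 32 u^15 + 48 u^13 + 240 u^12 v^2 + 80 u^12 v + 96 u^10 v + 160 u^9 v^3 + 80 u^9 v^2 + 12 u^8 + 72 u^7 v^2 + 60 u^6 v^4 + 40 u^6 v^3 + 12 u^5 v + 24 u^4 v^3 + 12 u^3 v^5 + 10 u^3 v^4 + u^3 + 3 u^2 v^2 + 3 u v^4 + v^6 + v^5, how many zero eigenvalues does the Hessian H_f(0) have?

2

The Hessian at 0 is [[0, 0], [0, 0]] of rank 0; hence corank 2.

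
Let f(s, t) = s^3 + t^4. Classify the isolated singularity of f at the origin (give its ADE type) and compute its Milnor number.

Type E6, Milnor number mu = 6.

The Hessian of f at 0 has rank 0. Corank 2; j^3 = s^3 is a perfect cube, so E-series; the 4-jet and mu = 6 give E_6.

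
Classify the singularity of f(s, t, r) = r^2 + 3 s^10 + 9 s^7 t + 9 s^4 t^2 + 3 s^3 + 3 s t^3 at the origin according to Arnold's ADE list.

E_{7}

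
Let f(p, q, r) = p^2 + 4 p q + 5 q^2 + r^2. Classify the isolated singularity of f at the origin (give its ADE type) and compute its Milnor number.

Type A_{1}, Milnor number mu = 1.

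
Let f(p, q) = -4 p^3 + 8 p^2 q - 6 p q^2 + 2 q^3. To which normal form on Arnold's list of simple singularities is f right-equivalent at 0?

D_4

The Hessian of f at 0 is [[0, 0], [0, 0]] with rank 0, so corank 2. A Groebner basis of the Jacobian ideal J(f) in C{p,q} is {q^3, p^2 - 3*q^2/2, p*q - 3*q^2/2}; counting standard monomials gives mu = 4. Corank 2; j^3 = -2*(p - q)*(2*p^2 - 2*p*q + q^2) splits into three distinct lines over C (the quadratic factor has nonzero discriminant), so D_4.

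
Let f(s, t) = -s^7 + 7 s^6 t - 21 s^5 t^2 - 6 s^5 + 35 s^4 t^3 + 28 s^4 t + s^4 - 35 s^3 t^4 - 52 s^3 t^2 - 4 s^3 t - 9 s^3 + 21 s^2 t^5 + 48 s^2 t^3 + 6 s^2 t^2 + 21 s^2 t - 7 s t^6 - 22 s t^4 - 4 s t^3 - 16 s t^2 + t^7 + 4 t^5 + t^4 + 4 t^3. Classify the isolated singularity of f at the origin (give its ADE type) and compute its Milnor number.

Type D_5, Milnor number mu = 5.

The Hessian of f at 0 is [[0, 0], [0, 0]] with rank 0, so corank 2. A Groebner basis of the Jacobian ideal J(f) in C{s,t} is {s*t^2 + 27*s*t/2 - 9*t^2, 81*s*t/4 + t^3 - 27*t^2/2, s^2 - 5*s*t/3 + 2*t^2/3}; counting standard monomials gives mu = 5. Corank 2; j^3 = -(s - t)*(3*s - 2*t)^2 has shape L^2 M (L != M), so D-series; mu = 5 gives D_5.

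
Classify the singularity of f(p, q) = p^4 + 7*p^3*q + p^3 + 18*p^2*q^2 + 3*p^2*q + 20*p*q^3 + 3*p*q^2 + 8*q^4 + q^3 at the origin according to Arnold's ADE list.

The Hessian of f at 0 is [[0, 0], [0, 0]] with rank 0, so corank 2. A Groebner basis of the Jacobian ideal J(f) in C{p,q} is {3*p^2 + 6*p*q + q^4 + q^3 + 3*q^2, p^3 + 9*p^2 + 18*p*q + 4*q^3 + 9*q^2, p^2*q - 5*p^2 - 10*p*q - 8*q^3/3 - 5*q^2, 2*p^2 + p*q^2 + 4*p*q + 5*q^3/3 + 2*q^2}; counting standard monomials gives mu = 7. Corank 2; j^3 = (p + q)^3 is a perfect cube, so E-series; the 4-jet and mu = 7 give E_7.

E_7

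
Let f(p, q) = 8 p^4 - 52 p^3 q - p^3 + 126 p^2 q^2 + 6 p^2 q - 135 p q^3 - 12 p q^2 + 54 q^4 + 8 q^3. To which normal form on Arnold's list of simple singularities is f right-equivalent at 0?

The Hessian of f at 0 has rank 0. Corank 2; j^3 = -(p - 2*q)^3 is a perfect cube, so E-series; the 4-jet and mu = 7 give E_7.

E_{7}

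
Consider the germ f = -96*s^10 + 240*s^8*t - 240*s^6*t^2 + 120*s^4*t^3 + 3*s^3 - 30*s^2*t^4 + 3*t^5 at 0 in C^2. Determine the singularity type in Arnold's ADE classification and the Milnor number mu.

Type E_8, Milnor number mu = 8.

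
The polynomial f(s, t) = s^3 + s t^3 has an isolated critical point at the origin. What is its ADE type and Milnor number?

Type E_{7}, Milnor number mu = 7.

The Hessian of f at 0 has rank 0. Corank 2; j^3 = s^3 is a perfect cube, so E-series; the 4-jet and mu = 7 give E_7.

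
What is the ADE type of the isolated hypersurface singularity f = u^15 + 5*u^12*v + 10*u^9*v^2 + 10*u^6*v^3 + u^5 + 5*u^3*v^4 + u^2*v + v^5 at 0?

D_6

The Hessian of f at 0 has rank 0. Corank 2; j^3 = u^2*v has shape L^2 M (L != M), so D-series; mu = 6 gives D_6.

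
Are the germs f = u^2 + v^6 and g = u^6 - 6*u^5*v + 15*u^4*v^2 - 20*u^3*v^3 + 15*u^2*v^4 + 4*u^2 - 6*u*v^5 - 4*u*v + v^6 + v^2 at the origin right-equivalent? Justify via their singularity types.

Yes.

The Hessian of f at 0 has rank 1. Corank 1: A-series; mu = 5 gives A_5. The Hessian of g at 0 has rank 1. Corank 1: A-series; mu = 5 gives A_5. Both have type A_5, hence right-equivalent.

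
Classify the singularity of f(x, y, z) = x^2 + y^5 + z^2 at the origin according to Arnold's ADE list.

The Hessian of f at 0 is [[2, 0, 0], [0, 0, 0], [0, 0, 2]] with rank 2, so corank 1. A Groebner basis of the Jacobian ideal J(f) in C{x,y,z} is {y^4, x, z}; counting standard monomials gives mu = 4. Corank 1: A-series; mu = 4 gives A_4.

A4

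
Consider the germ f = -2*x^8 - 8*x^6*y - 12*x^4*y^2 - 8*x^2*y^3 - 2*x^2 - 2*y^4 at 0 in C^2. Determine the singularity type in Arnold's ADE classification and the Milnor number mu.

Type A3, Milnor number mu = 3.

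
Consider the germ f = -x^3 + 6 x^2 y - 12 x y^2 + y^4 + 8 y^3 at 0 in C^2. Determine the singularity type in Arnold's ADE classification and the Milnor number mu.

Type E_{6}, Milnor number mu = 6.

The Hessian of f at 0 has rank 0. Corank 2; j^3 = -(x - 2*y)^3 is a perfect cube, so E-series; the 4-jet and mu = 6 give E_6.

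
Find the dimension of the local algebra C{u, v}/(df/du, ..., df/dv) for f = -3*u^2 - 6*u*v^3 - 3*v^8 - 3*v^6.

7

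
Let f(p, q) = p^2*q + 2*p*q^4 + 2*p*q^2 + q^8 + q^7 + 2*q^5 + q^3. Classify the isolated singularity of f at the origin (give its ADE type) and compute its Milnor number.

Type D9, Milnor number mu = 9.

The Hessian of f at 0 has rank 0. Corank 2; j^3 = q*(p + q)^2 has shape L^2 M (L != M), so D-series; mu = 9 gives D_9.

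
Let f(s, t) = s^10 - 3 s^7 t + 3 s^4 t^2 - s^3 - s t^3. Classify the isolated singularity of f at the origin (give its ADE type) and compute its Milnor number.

Type E_7, Milnor number mu = 7.

The Hessian of f at 0 is [[0, 0], [0, 0]] with rank 0, so corank 2. A Groebner basis of the Jacobian ideal J(f) in C{s,t} is {s^3, s*t^2, 3*s^2 + t^3}; counting standard monomials gives mu = 7. Corank 2; j^3 = -s^3 is a perfect cube, so E-series; the 4-jet and mu = 7 give E_7.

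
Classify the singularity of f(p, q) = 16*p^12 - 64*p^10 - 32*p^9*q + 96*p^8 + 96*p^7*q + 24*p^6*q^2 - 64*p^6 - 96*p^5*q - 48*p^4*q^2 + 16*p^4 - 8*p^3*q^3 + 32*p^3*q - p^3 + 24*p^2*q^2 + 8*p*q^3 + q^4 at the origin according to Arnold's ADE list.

The Hessian of f at 0 has rank 0. Corank 2; j^3 = -p^3 is a perfect cube, so E-series; the 4-jet and mu = 6 give E_6.

E_{6}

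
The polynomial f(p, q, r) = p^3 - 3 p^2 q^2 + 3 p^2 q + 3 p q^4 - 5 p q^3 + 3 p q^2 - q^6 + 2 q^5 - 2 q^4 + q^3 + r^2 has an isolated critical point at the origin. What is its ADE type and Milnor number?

Type E_{7}, Milnor number mu = 7.

The Hessian of f at 0 has rank 1. Corank 2; j^3 = (p + q)^3 is a perfect cube, so E-series; the 4-jet and mu = 7 give E_7.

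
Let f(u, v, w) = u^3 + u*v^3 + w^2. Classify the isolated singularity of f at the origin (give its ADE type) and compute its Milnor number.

The Hessian of f at 0 has rank 1. Corank 2; j^3 = u^3 is a perfect cube, so E-series; the 4-jet and mu = 7 give E_7.

Type E7, Milnor number mu = 7.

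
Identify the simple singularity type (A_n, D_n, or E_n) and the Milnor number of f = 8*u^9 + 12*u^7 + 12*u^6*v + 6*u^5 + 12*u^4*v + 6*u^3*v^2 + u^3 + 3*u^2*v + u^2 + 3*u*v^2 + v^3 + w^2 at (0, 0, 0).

Type A_{2}, Milnor number mu = 2.

The Hessian of f at 0 has rank 2. Corank 1: A-series; mu = 2 gives A_2.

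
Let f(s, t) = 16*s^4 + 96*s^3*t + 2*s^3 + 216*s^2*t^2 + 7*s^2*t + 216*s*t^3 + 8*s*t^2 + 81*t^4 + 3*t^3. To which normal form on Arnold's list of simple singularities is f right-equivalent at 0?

The Hessian of f at 0 has rank 0. Corank 2; j^3 = (s + t)^2*(2*s + 3*t) has shape L^2 M (L != M), so D-series; mu = 5 gives D_5.

D_{5}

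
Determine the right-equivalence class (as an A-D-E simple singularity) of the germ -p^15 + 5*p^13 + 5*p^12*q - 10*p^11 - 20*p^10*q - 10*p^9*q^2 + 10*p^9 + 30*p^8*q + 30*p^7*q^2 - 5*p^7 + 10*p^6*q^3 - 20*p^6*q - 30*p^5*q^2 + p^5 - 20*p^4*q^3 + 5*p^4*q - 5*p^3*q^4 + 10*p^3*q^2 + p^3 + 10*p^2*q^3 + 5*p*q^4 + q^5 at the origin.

E_{8}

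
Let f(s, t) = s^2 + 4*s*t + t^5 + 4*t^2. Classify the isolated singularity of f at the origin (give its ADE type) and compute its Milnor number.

Type A_4, Milnor number mu = 4.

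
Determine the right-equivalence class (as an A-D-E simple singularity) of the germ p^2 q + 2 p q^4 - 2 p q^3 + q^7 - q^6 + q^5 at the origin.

D_{7}

The Hessian of f at 0 has rank 0. Corank 2; j^3 = p^2*q has shape L^2 M (L != M), so D-series; mu = 7 gives D_7.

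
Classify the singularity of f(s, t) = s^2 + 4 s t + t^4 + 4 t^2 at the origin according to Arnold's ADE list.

The Hessian of f at 0 has rank 1. Corank 1: A-series; mu = 3 gives A_3.

A_3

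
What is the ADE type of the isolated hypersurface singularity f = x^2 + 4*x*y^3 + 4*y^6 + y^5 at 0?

A4

The Hessian of f at 0 is [[2, 0], [0, 0]] with rank 1, so corank 1. A Groebner basis of the Jacobian ideal J(f) in C{x,y} is {x/2 + y^3, x^2, x*y}; counting standard monomials gives mu = 4. Corank 1: A-series; mu = 4 gives A_4.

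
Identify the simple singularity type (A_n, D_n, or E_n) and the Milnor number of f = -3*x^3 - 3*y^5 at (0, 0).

Type E_{8}, Milnor number mu = 8.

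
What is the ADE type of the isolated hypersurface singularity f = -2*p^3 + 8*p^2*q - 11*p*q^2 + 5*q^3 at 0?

D_4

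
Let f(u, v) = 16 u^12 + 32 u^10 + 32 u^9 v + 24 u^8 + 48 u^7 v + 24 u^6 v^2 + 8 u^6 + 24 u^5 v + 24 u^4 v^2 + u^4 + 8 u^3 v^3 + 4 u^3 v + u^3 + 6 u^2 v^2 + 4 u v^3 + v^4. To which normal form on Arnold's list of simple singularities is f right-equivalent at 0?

E_{6}

The Hessian of f at 0 is [[0, 0], [0, 0]] with rank 0, so corank 2. A Groebner basis of the Jacobian ideal J(f) in C{u,v} is {v^4, u*v^2 + v^3/3, u^2}; counting standard monomials gives mu = 6. Corank 2; j^3 = u^3 is a perfect cube, so E-series; the 4-jet and mu = 6 give E_6.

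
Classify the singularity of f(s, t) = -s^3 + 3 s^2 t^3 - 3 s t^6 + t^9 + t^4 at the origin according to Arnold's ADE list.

E_{6}

The Hessian of f at 0 has rank 0. Corank 2; j^3 = -s^3 is a perfect cube, so E-series; the 4-jet and mu = 6 give E_6.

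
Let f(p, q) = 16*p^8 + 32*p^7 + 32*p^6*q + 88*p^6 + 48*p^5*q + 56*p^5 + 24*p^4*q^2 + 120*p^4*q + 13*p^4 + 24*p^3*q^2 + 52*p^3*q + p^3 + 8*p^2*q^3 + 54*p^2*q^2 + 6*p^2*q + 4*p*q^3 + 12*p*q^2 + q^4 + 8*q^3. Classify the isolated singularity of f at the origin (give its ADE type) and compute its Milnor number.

Type E_{6}, Milnor number mu = 6.

The Hessian of f at 0 has rank 0. Corank 2; j^3 = (p + 2*q)^3 is a perfect cube, so E-series; the 4-jet and mu = 6 give E_6.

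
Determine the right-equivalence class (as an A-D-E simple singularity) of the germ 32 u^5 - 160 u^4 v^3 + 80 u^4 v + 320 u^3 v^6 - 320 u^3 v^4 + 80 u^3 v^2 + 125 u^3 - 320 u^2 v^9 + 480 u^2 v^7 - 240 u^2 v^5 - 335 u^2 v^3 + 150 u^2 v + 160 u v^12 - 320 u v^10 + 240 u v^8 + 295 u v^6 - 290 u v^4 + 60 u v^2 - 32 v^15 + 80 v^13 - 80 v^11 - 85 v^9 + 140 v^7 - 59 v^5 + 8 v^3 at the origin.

E_{8}

The Hessian of f at 0 is [[0, 0], [0, 0]] with rank 0, so corank 2. A Groebner basis of the Jacobian ideal J(f) in C{u,v} is {-17*u^2/2 + u*v^3 - 34*u*v/5 - 34*v^2/25, 20*u^2 + 16*u*v + v^4 + 16*v^2/5, u^3 - 12*u*v^2/25 - 16*v^3/125, u^2*v + 4*u*v^2/5 + 4*v^3/25}; counting standard monomials gives mu = 8. Corank 2; j^3 = (5*u + 2*v)^3 is a perfect cube, so E-series; the 5-jet and mu = 8 give E_8.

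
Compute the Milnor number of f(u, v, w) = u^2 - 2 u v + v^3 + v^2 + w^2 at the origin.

2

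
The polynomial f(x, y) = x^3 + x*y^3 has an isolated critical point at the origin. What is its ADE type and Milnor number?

The Hessian of f at 0 has rank 0. Corank 2; j^3 = x^3 is a perfect cube, so E-series; the 4-jet and mu = 7 give E_7.

Type E_{7}, Milnor number mu = 7.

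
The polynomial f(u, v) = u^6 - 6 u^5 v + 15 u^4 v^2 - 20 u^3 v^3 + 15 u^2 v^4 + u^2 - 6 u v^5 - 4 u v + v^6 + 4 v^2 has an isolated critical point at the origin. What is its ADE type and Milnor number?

The Hessian of f at 0 is [[2, -4], [-4, 8]] with rank 1, so corank 1. A Groebner basis of the Jacobian ideal J(f) in C{u,v} is {v^5, u - 2*v}; counting standard monomials gives mu = 5. Corank 1: A-series; mu = 5 gives A_5.

Type A_{5}, Milnor number mu = 5.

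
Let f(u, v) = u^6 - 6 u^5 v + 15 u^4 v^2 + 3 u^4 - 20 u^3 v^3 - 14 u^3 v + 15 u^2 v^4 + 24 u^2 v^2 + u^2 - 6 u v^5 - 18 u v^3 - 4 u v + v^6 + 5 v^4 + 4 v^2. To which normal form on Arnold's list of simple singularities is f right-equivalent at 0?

The Hessian of f at 0 has rank 1. Corank 1: A-series; mu = 3 gives A_3.

A3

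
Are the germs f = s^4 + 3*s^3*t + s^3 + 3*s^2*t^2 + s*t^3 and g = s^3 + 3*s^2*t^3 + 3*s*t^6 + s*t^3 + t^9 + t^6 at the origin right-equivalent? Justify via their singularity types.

The Hessian of f at 0 is [[0, 0], [0, 0]] with rank 0, so corank 2. A Groebner basis of the Jacobian ideal J(f) in C{s,t} is {3*s^2 + t^4 + t^3, s^3, s^2*t - s^2 - t^3/3, 2*s^2 + s*t^2 + 2*t^3/3}; counting standard monomials gives mu = 7. Corank 2; j^3 = s^3 is a perfect cube, so E-series; the 4-jet and mu = 7 give E_7. The Hessian of g at 0 is [[0, 0], [0, 0]] with rank 0, so corank 2. A Groebner basis of the Jacobian ideal J(g) in C{s,t} is {s^3, s*t^2, 3*s^2 + t^3}; counting standard monomials gives mu = 7. Corank 2; j^3 = s^3 is a perfect cube, so E-series; the 4-jet and mu = 7 give E_7. Both have type E_7, hence right-equivalent.

Yes.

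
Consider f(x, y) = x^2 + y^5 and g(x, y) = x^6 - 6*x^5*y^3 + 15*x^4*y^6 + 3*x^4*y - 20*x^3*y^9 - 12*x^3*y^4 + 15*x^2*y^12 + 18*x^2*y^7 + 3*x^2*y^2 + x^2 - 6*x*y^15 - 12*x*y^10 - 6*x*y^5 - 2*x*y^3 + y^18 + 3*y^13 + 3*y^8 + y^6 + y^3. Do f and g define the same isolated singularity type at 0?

The Hessian of f at 0 is [[2, 0], [0, 0]] with rank 1, so corank 1. A Groebner basis of the Jacobian ideal J(f) in C{x,y} is {y^4, x}; counting standard monomials gives mu = 4. Corank 1: A-series; mu = 4 gives A_4. The Hessian of g at 0 is [[2, 0], [0, 0]] with rank 1, so corank 1. A Groebner basis of the Jacobian ideal J(g) in C{x,y} is {y^2, x}; counting standard monomials gives mu = 2. Corank 1: A-series; mu = 2 gives A_2. f is A_4 but g is A_2, hence not right-equivalent.

No.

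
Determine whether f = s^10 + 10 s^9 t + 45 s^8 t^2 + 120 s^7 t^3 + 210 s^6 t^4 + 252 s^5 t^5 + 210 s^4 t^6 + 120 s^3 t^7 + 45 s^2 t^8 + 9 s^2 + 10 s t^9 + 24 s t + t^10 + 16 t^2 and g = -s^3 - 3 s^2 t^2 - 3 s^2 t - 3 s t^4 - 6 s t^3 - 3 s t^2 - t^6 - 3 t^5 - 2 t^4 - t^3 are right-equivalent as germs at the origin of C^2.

No.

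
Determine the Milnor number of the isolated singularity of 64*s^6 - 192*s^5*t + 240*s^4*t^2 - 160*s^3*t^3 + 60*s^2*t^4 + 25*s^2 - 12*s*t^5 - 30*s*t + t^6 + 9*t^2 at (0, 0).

The Hessian of f at 0 has rank 1. Corank 1: A-series; mu = 5 gives A_5.

5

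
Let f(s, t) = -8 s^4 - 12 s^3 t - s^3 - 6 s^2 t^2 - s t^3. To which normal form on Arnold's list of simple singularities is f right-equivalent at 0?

E_{7}

The Hessian of f at 0 is [[0, 0], [0, 0]] with rank 0, so corank 2. A Groebner basis of the Jacobian ideal J(f) in C{s,t} is {3*s^2/4 + t^4 + t^3/4, s^3, s^2*t - s^2/4 - t^3/12, s^2 + s*t^2 + t^3/3}; counting standard monomials gives mu = 7. Corank 2; j^3 = -s^3 is a perfect cube, so E-series; the 4-jet and mu = 7 give E_7.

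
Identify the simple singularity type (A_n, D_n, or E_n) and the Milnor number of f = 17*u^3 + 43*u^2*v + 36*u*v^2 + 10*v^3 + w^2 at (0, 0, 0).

The Hessian of f at 0 has rank 1. Corank 2; j^3 = (u + v)*(17*u^2 + 26*u*v + 10*v^2) splits into three distinct lines over C (the quadratic factor has nonzero discriminant), so D_4.

Type D4, Milnor number mu = 4.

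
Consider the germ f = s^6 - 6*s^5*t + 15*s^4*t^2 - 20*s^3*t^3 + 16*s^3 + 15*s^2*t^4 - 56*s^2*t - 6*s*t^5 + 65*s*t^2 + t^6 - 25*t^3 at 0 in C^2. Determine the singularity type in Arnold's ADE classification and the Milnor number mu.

Type D7, Milnor number mu = 7.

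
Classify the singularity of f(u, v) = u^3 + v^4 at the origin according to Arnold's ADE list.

The Hessian of f at 0 has rank 0. Corank 2; j^3 = u^3 is a perfect cube, so E-series; the 4-jet and mu = 6 give E_6.

E_{6}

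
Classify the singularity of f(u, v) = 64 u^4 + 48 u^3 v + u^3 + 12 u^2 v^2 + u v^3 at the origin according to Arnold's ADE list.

E_7

The Hessian of f at 0 is [[0, 0], [0, 0]] with rank 0, so corank 2. A Groebner basis of the Jacobian ideal J(f) in C{u,v} is {3*u^2/16 + v^4 + v^3/16, u^3, u^2*v - u^2/16 - v^3/48, u^2/2 + u*v^2 + v^3/6}; counting standard monomials gives mu = 7. Corank 2; j^3 = u^3 is a perfect cube, so E-series; the 4-jet and mu = 7 give E_7.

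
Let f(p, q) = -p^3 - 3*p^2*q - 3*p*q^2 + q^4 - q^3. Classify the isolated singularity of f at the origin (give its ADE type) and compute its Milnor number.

The Hessian of f at 0 has rank 0. Corank 2; j^3 = -(p + q)^3 is a perfect cube, so E-series; the 4-jet and mu = 6 give E_6.

Type E6, Milnor number mu = 6.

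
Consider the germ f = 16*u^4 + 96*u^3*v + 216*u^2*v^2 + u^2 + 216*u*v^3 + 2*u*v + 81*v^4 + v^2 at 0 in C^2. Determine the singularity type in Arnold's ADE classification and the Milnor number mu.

Type A_{3}, Milnor number mu = 3.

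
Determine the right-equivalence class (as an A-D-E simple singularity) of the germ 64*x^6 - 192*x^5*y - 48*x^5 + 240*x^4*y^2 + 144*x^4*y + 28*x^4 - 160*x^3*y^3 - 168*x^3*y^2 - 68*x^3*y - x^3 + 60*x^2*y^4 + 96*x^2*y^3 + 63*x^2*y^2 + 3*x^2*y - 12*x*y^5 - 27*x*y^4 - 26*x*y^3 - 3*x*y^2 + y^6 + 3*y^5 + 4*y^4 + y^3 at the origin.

E_6

The Hessian of f at 0 is [[0, 0], [0, 0]] with rank 0, so corank 2. A Groebner basis of the Jacobian ideal J(f) in C{x,y} is {x^3 + 3*x^2/2 - 3*x*y + 3*y^2/2, x^2*y + 2*x^2 - 4*x*y + 2*y^2, 5*x^2/2 + x*y^2 - 5*x*y + 5*y^2/2, 3*x^2 - 6*x*y + y^3 + 3*y^2}; counting standard monomials gives mu = 6. Corank 2; j^3 = -(x - y)^3 is a perfect cube, so E-series; the 4-jet and mu = 6 give E_6.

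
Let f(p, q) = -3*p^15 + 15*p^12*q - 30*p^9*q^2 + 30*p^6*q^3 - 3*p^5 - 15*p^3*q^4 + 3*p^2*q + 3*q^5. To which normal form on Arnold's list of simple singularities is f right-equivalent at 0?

D6

The Hessian of f at 0 has rank 0. Corank 2; j^3 = 3*p^2*q has shape L^2 M (L != M), so D-series; mu = 6 gives D_6.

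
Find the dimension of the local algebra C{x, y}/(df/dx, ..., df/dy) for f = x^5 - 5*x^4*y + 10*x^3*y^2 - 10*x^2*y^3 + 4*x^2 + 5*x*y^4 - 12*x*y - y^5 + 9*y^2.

4

The Hessian of f at 0 is [[8, -12], [-12, 18]] with rank 1, so corank 1. A Groebner basis of the Jacobian ideal J(f) in C{x,y} is {y^4, x - 3*y/2}; counting standard monomials gives mu = 4. Corank 1: A-series; mu = 4 gives A_4.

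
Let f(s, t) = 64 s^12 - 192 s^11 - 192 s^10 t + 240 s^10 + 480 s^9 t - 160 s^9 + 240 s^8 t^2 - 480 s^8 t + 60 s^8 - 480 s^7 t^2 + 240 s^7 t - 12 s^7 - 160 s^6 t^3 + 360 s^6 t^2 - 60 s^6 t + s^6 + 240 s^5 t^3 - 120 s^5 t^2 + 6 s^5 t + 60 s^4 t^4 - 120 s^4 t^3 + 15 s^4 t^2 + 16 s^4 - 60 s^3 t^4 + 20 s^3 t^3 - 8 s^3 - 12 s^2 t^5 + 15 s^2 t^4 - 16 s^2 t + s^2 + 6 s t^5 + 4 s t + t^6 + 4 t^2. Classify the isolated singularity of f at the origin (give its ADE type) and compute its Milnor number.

Type A5, Milnor number mu = 5.

The Hessian of f at 0 has rank 1. Corank 1: A-series; mu = 5 gives A_5.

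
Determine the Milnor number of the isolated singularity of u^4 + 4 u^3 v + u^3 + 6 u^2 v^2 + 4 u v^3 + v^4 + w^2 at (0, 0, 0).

The Hessian of f at 0 has rank 1. Corank 2; j^3 = u^3 is a perfect cube, so E-series; the 4-jet and mu = 6 give E_6.

6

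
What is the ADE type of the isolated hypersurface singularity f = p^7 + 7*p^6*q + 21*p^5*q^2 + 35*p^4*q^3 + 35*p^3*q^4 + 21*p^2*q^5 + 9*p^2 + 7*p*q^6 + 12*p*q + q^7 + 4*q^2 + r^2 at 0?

A_6

The Hessian of f at 0 is [[18, 12, 0], [12, 8, 0], [0, 0, 2]] with rank 2, so corank 1. A Groebner basis of the Jacobian ideal J(f) in C{p,q,r} is {q^6, p + 2*q/3, r}; counting standard monomials gives mu = 6. Corank 1: A-series; mu = 6 gives A_6.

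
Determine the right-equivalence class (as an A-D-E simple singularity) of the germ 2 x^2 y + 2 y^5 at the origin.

D_6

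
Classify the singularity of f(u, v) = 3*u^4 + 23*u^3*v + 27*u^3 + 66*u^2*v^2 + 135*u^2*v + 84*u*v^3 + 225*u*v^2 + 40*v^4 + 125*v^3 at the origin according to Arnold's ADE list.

E7

The Hessian of f at 0 has rank 0. Corank 2; j^3 = (3*u + 5*v)^3 is a perfect cube, so E-series; the 4-jet and mu = 7 give E_7.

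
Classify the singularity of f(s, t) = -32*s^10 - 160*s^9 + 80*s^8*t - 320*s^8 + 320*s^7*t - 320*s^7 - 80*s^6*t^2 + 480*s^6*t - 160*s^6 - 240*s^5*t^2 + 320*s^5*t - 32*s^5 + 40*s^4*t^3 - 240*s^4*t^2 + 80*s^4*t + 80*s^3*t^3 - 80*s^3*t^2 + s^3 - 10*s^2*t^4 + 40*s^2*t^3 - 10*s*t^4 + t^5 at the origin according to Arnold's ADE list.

The Hessian of f at 0 has rank 0. Corank 2; j^3 = s^3 is a perfect cube, so E-series; the 5-jet and mu = 8 give E_8.

E8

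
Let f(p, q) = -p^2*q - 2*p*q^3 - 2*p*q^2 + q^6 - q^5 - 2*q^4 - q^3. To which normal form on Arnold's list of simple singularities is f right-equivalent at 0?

D7

The Hessian of f at 0 has rank 0. Corank 2; j^3 = -q*(p + q)^2 has shape L^2 M (L != M), so D-series; mu = 7 gives D_7.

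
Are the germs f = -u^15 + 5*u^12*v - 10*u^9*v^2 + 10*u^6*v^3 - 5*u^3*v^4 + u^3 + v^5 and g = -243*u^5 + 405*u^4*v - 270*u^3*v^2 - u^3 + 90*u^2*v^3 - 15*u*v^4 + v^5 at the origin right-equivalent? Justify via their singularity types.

The Hessian of f at 0 is [[0, 0], [0, 0]] with rank 0, so corank 2. A Groebner basis of the Jacobian ideal J(f) in C{u,v} is {v^4, u^2}; counting standard monomials gives mu = 8. Corank 2; j^3 = u^3 is a perfect cube, so E-series; the 5-jet and mu = 8 give E_8. The Hessian of g at 0 is [[0, 0], [0, 0]] with rank 0, so corank 2. A Groebner basis of the Jacobian ideal J(g) in C{u,v} is {v^5, u*v^3 - v^4/12, u^2}; counting standard monomials gives mu = 8. Corank 2; j^3 = -u^3 is a perfect cube, so E-series; the 5-jet and mu = 8 give E_8. Both have type E_8, hence right-equivalent.

Yes.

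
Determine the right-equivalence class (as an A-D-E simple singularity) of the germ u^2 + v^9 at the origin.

A_{8}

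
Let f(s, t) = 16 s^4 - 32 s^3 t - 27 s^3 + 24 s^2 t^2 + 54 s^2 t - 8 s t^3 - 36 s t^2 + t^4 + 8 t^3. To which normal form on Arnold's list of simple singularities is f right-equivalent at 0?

The Hessian of f at 0 has rank 0. Corank 2; j^3 = -(3*s - 2*t)^3 is a perfect cube, so E-series; the 4-jet and mu = 6 give E_6.

E_6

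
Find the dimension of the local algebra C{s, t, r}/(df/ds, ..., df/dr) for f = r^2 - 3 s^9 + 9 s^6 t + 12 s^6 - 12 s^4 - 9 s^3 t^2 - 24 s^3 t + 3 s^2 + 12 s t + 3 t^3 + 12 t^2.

2

The Hessian of f at 0 has rank 2. Corank 1: A-series; mu = 2 gives A_2.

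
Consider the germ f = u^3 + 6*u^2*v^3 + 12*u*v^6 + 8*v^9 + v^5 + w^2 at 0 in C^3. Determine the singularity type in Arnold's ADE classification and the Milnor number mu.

The Hessian of f at 0 is [[0, 0, 0], [0, 0, 0], [0, 0, 2]] with rank 1, so corank 2. A Groebner basis of the Jacobian ideal J(f) in C{u,v,w} is {u^2/4 + u*v^3, v^4, u^3, u^2*v, w}; counting standard monomials gives mu = 8. Corank 2; j^3 = u^3 is a perfect cube, so E-series; the 5-jet and mu = 8 give E_8.

Type E_8, Milnor number mu = 8.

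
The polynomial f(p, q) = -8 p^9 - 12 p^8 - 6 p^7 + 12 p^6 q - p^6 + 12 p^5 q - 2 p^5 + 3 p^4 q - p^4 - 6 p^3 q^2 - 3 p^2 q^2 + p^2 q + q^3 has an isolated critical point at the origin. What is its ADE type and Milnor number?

The Hessian of f at 0 has rank 0. Corank 2; j^3 = q*(p^2 + q^2) splits into three distinct lines over C (the quadratic factor has nonzero discriminant), so D_4.

Type D_4, Milnor number mu = 4.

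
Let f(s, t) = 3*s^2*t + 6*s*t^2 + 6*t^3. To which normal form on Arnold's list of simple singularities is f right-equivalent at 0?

D4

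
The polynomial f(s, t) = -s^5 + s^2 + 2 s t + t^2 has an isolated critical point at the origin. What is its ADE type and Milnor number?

Type A_4, Milnor number mu = 4.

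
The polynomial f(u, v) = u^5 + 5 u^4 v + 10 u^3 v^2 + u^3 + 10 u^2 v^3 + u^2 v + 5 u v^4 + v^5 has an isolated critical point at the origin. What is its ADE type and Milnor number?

Type D_{6}, Milnor number mu = 6.

The Hessian of f at 0 has rank 0. Corank 2; j^3 = u^2*(u + v) has shape L^2 M (L != M), so D-series; mu = 6 gives D_6.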